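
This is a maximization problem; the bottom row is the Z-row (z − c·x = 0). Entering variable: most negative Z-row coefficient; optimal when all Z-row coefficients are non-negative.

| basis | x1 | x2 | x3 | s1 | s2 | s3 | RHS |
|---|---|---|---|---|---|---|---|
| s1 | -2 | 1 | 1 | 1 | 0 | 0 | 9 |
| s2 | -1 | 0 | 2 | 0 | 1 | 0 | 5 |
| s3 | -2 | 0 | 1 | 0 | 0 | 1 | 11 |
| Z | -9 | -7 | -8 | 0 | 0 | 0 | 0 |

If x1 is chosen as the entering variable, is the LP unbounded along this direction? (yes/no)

Every constraint-row entry in column x1 is ≤ 0, so increasing x1 is unbounded.

yes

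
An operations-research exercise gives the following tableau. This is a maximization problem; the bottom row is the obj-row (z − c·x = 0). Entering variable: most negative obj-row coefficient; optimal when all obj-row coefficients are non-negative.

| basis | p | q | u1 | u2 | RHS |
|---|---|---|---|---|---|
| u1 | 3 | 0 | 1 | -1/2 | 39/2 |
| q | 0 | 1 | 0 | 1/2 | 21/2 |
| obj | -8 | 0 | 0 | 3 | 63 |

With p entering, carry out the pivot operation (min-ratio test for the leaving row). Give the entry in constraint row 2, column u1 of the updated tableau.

0

Ratio test on column p — row 1: (39/2)/3 = 13/2; row 2: entry 0 ≤ 0. Minimum is 13/2 at row 1 (u1 leaves); pivot element 3.
Divide row 1 by 3; eliminate column p from the other rows.
Row 2 update in column u1: 0 − 0·(1/3) = 0.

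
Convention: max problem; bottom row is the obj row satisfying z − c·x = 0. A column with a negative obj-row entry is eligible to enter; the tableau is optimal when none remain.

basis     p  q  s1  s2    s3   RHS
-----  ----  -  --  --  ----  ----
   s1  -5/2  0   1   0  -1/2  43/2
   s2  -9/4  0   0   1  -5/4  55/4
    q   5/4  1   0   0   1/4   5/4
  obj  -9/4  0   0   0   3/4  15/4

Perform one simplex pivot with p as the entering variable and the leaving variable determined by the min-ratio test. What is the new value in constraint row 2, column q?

Ratio test on column p — row 1: entry -5/2 ≤ 0; row 2: entry -9/4 ≤ 0; row 3: (5/4)/(5/4) = 1. Minimum is 1 at row 3 (q leaves); pivot element 5/4.
Divide row 3 by 5/4; eliminate column p from the other rows.
Row 2 update in column q: 0 − (-9/4)·(4/5) = 9/5.

9/5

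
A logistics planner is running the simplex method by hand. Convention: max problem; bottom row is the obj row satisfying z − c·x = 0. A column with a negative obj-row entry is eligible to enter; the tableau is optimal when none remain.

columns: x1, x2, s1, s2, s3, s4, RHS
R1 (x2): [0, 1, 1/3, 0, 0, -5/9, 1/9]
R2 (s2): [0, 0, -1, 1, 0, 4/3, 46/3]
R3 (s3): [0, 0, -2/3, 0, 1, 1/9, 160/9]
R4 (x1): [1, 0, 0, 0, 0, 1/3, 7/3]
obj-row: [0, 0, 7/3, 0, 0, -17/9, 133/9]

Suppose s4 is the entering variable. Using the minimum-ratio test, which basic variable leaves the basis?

Column s4 entries and ratios — x2: -5/9 ≤ 0, skip; s2: (46/3)/(4/3) = 23/2; s3: (160/9)/(1/9) = 160; x1: (7/3)/(1/3) = 7.
Smallest ratio is 7 in the row of x1, so x1 leaves.

x1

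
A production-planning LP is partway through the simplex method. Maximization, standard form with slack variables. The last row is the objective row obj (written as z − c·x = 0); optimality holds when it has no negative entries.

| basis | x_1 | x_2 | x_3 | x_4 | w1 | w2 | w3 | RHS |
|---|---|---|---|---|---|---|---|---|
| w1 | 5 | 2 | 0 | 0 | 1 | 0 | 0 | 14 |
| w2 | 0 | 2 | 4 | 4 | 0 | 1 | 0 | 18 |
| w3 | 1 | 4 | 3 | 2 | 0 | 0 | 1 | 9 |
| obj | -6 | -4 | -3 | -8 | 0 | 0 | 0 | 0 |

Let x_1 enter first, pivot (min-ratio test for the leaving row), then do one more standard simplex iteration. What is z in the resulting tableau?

Ratio test on column x_1 — row 1: 14/5 = 14/5; row 2: entry 0 ≤ 0; row 3: 9/1 = 9. Minimum is 14/5 at row 1 (w1 leaves); pivot element 5.
Pivot on row 1; the obj-row RHS becomes 0 − (-6)·(14/5) = 84/5.
Next entering variable (most negative obj-row entry -8): x_4.
Ratio test on column x_4 — row 1: entry 0 ≤ 0; row 2: 18/4 = 9/2; row 3: (31/5)/2 = 31/10. Minimum is 31/10 at row 3 (w3 leaves); pivot element 2.
After the second pivot the obj-row RHS is 84/5 − (-8)·(31/10) = 208/5.

208/5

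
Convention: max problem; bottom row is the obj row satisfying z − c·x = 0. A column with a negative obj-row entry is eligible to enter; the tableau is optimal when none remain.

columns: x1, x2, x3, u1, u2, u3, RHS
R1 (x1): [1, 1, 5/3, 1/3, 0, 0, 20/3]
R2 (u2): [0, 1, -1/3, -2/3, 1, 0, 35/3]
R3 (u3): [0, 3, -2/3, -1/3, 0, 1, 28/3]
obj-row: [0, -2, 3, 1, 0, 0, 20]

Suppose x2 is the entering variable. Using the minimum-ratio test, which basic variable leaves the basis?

u3

Column x2 entries and ratios — x1: (20/3)/1 = 20/3; u2: (35/3)/1 = 35/3; u3: (28/3)/3 = 28/9.
Smallest ratio is 28/9 in the row of u3, so u3 leaves.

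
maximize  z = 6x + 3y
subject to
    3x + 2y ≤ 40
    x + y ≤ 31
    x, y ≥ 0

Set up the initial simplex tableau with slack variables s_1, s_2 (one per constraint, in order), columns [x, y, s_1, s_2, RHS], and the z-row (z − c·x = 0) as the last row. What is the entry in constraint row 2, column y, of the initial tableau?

Constraint 2 has coefficient 1 on y.

1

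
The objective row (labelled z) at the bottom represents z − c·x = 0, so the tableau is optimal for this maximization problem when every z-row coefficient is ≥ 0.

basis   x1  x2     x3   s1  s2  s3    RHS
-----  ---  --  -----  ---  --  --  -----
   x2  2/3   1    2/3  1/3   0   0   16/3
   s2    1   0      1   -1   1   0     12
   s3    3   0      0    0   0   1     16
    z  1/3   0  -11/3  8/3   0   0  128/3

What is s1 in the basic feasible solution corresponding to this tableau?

s1 is not in the basis, so in the current basic feasible solution s1 = 0.

0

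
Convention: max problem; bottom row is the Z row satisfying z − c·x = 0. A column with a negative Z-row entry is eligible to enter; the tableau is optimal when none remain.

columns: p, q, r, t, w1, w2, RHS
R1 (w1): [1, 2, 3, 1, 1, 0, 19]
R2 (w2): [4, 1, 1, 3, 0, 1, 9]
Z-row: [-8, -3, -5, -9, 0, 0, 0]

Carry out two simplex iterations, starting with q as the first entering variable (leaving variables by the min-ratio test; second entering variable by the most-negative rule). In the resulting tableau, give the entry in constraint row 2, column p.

Ratio test on column q — row 1: 19/2 = 19/2; row 2: 9/1 = 9. Minimum is 9 at row 2 (w2 leaves); pivot element 1.
Divide row 2 by 1; eliminate column q from the other rows.
Second iteration: most negative Z-row entry is -2 in column r, so r enters.
Ratio test on column r — row 1: 1/1 = 1; row 2: 9/1 = 9. Minimum is 1 at row 1 (w1 leaves); pivot element 1.
Divide row 1 by 1; eliminate column r from the other rows.
After both pivots, the entry at constraint row 2, column p is 11.

11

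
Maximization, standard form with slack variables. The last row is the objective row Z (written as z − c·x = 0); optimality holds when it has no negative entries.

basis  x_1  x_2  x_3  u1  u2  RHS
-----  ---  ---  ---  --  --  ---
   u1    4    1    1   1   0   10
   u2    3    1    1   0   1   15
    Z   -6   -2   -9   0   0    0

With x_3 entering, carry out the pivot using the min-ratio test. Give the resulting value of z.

90

Ratio test on column x_3 — row 1: 10/1 = 10; row 2: 15/1 = 15. Minimum is 10 at row 1 (u1 leaves); pivot element 1.
Pivot on row 1; the Z-row RHS becomes 0 − (-9)·10 = 90.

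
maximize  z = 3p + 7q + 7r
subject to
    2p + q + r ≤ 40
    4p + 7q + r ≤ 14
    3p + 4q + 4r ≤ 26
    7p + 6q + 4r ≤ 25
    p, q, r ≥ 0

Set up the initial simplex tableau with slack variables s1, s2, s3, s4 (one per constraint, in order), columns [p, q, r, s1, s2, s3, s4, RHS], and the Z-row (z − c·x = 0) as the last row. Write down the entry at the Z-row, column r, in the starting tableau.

-7

The Z-row carries the negated objective coefficients: the r entry is -7.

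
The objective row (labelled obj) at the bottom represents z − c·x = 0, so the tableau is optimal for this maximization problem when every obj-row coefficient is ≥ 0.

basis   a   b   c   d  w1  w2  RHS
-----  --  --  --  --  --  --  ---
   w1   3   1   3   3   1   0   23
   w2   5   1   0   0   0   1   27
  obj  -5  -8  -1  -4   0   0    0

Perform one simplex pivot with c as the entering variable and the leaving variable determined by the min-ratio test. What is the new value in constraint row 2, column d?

Ratio test on column c — row 1: 23/3 = 23/3; row 2: entry 0 ≤ 0. Minimum is 23/3 at row 1 (w1 leaves); pivot element 3.
Divide row 1 by 3; eliminate column c from the other rows.
Row 2 update in column d: 0 − 0·1 = 0.

0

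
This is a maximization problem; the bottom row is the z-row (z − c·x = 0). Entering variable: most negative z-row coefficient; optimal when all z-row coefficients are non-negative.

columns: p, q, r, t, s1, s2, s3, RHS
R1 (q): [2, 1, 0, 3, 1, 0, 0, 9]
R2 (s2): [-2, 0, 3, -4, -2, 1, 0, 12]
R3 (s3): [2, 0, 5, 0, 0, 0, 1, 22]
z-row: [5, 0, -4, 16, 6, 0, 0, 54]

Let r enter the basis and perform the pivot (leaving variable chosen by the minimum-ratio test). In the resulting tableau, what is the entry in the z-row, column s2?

4/3

Ratio test on column r — row 1: entry 0 ≤ 0; row 2: 12/3 = 4; row 3: 22/5 = 22/5. Minimum is 4 at row 2 (s2 leaves); pivot element 3.
Divide row 2 by 3; eliminate column r from the other rows.
z-row update in column s2: 0 − (-4)·(1/3) = 4/3.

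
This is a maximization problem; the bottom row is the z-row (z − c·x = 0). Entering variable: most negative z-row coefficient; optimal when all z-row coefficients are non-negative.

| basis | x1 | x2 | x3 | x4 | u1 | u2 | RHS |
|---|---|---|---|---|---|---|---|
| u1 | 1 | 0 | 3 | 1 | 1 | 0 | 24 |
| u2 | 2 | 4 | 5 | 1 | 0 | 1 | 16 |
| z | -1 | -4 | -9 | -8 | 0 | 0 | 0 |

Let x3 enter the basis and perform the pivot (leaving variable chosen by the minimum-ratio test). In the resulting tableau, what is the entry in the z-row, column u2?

Ratio test on column x3 — row 1: 24/3 = 8; row 2: 16/5 = 16/5. Minimum is 16/5 at row 2 (u2 leaves); pivot element 5.
Divide row 2 by 5; eliminate column x3 from the other rows.
z-row update in column u2: 0 − (-9)·(1/5) = 9/5.

9/5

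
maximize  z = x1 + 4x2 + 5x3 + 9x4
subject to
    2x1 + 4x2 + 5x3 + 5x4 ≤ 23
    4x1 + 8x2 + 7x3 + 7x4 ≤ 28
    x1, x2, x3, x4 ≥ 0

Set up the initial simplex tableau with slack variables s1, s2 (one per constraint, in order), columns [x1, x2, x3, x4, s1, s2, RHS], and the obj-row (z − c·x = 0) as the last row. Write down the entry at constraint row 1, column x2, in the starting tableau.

4

Constraint 1 has coefficient 4 on x2.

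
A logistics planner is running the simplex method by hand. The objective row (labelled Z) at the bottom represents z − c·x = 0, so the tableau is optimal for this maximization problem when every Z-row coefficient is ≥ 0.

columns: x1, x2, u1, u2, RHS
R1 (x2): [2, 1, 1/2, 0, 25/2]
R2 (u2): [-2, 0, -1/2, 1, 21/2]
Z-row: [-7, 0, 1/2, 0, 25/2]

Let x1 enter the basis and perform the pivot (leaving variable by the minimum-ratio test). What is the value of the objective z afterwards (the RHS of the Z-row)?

225/4

Ratio test on column x1 — row 1: (25/2)/2 = 25/4; row 2: entry -2 ≤ 0. Minimum is 25/4 at row 1 (x2 leaves); pivot element 2.
Pivot on row 1; the Z-row RHS becomes 25/2 − (-7)·(25/4) = 225/4.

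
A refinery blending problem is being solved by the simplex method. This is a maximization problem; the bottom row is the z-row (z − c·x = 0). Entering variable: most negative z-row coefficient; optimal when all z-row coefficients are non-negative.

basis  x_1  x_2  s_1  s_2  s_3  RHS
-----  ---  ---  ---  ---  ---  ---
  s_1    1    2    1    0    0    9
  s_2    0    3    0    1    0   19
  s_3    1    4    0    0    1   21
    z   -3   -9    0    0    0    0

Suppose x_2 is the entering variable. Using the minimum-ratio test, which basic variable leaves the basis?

Column x_2 entries and ratios — s_1: 9/2 = 9/2; s_2: 19/3 = 19/3; s_3: 21/4 = 21/4.
Smallest ratio is 9/2 in the row of s_1, so s_1 leaves.

s_1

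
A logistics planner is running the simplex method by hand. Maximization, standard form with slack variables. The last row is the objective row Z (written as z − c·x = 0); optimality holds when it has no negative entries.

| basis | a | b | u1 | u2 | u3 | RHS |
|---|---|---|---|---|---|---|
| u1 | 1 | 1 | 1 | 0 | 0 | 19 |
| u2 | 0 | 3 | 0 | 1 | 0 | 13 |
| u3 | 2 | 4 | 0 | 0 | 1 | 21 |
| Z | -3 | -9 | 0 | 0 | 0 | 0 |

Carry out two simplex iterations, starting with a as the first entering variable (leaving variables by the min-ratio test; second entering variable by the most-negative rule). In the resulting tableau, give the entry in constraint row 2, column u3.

0

Ratio test on column a — row 1: 19/1 = 19; row 2: entry 0 ≤ 0; row 3: 21/2 = 21/2. Minimum is 21/2 at row 3 (u3 leaves); pivot element 2.
Divide row 3 by 2; eliminate column a from the other rows.
Second iteration: most negative Z-row entry is -3 in column b, so b enters.
Ratio test on column b — row 1: entry -1 ≤ 0; row 2: 13/3 = 13/3; row 3: (21/2)/2 = 21/4. Minimum is 13/3 at row 2 (u2 leaves); pivot element 3.
Divide row 2 by 3; eliminate column b from the other rows.
After both pivots, the entry at constraint row 2, column u3 is 0.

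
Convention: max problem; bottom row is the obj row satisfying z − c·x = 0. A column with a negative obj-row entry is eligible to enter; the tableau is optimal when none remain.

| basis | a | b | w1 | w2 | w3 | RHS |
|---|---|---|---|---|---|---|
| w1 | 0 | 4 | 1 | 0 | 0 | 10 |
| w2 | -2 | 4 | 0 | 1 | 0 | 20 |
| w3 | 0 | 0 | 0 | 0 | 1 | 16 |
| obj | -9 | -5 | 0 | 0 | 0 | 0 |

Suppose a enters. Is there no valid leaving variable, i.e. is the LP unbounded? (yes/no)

Every constraint-row entry in column a is ≤ 0, so increasing a is unbounded.

yes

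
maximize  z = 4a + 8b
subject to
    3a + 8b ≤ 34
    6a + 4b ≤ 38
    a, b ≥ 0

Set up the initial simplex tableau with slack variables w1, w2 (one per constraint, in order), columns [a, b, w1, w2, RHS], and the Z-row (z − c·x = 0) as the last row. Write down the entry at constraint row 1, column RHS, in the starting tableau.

34

The RHS of constraint 1 is b_1 = 34.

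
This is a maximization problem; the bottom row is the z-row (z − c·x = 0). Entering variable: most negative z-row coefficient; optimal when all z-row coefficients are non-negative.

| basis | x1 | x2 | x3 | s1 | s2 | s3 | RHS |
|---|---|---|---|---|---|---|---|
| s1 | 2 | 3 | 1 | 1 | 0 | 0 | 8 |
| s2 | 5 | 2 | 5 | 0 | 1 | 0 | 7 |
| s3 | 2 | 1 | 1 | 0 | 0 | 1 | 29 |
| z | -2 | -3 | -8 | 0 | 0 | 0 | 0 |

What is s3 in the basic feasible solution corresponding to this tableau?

s3 is basic (row 3); its value is the RHS of that row, 29.

29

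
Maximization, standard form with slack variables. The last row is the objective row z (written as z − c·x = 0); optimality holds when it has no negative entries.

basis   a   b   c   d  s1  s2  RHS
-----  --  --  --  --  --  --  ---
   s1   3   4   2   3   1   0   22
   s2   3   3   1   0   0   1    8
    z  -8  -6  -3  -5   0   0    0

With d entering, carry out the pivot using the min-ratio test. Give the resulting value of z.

Ratio test on column d — row 1: 22/3 = 22/3; row 2: entry 0 ≤ 0. Minimum is 22/3 at row 1 (s1 leaves); pivot element 3.
Pivot on row 1; the z-row RHS becomes 0 − (-5)·(22/3) = 110/3.

110/3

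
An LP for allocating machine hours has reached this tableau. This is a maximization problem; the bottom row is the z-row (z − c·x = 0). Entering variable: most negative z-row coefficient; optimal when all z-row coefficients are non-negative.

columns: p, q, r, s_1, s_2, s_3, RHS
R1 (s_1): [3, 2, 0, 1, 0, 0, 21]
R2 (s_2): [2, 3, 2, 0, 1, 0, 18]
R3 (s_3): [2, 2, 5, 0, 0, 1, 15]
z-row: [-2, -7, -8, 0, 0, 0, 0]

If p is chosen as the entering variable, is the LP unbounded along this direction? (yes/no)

Column p has positive entries in row(s) 1, 2, 3, so the ratio test bounds it — not unbounded.

no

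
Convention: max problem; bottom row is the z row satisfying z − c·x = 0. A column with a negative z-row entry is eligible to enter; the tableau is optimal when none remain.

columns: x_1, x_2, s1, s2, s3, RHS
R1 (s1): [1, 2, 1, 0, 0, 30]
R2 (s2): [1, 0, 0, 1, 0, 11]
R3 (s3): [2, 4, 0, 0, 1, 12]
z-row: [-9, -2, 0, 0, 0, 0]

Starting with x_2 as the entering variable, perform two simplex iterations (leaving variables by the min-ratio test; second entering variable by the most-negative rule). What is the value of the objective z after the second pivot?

54

Ratio test on column x_2 — row 1: 30/2 = 15; row 2: entry 0 ≤ 0; row 3: 12/4 = 3. Minimum is 3 at row 3 (s3 leaves); pivot element 4.
Pivot on row 3; the z-row RHS becomes 0 − (-2)·3 = 6.
Next entering variable (most negative z-row entry -8): x_1.
Ratio test on column x_1 — row 1: entry 0 ≤ 0; row 2: 11/1 = 11; row 3: 3/(1/2) = 6. Minimum is 6 at row 3 (x_2 leaves); pivot element 1/2.
After the second pivot the z-row RHS is 6 − (-8)·6 = 54.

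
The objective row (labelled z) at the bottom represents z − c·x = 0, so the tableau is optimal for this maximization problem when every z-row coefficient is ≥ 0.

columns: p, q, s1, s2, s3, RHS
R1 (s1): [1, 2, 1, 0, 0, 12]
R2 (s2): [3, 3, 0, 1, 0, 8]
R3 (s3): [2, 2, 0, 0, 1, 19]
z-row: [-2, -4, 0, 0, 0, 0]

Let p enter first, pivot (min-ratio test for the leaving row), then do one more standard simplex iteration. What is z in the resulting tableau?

Ratio test on column p — row 1: 12/1 = 12; row 2: 8/3 = 8/3; row 3: 19/2 = 19/2. Minimum is 8/3 at row 2 (s2 leaves); pivot element 3.
Pivot on row 2; the z-row RHS becomes 0 − (-2)·(8/3) = 16/3.
Next entering variable (most negative z-row entry -2): q.
Ratio test on column q — row 1: (28/3)/1 = 28/3; row 2: (8/3)/1 = 8/3; row 3: entry 0 ≤ 0. Minimum is 8/3 at row 2 (p leaves); pivot element 1.
After the second pivot the z-row RHS is 16/3 − (-2)·(8/3) = 32/3.

32/3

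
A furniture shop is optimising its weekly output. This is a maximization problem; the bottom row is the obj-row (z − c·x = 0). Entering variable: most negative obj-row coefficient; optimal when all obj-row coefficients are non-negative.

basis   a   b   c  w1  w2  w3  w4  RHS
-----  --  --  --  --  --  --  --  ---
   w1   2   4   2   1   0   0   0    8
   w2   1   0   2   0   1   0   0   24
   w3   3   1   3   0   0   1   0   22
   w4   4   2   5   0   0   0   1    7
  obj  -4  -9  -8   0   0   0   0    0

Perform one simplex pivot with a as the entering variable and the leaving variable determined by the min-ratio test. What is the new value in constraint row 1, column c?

-1/2

Ratio test on column a — row 1: 8/2 = 4; row 2: 24/1 = 24; row 3: 22/3 = 22/3; row 4: 7/4 = 7/4. Minimum is 7/4 at row 4 (w4 leaves); pivot element 4.
Divide row 4 by 4; eliminate column a from the other rows.
Row 1 update in column c: 2 − 2·(5/4) = -1/2.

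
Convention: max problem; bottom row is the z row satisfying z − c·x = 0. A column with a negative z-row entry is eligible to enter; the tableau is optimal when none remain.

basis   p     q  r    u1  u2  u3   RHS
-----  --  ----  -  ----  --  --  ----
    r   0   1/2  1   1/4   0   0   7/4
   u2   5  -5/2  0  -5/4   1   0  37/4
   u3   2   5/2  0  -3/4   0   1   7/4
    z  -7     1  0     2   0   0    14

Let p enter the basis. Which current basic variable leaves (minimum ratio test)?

Column p entries and ratios — r: 0 ≤ 0, skip; u2: (37/4)/5 = 37/20; u3: (7/4)/2 = 7/8.
Smallest ratio is 7/8 in the row of u3, so u3 leaves.

u3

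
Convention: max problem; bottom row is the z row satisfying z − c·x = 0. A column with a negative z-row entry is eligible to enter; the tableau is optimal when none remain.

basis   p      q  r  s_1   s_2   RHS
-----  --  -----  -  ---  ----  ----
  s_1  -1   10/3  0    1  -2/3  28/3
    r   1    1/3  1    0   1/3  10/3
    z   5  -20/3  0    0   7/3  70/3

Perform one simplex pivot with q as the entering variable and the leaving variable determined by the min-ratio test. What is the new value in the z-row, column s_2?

1

Ratio test on column q — row 1: (28/3)/(10/3) = 14/5; row 2: (10/3)/(1/3) = 10. Minimum is 14/5 at row 1 (s_1 leaves); pivot element 10/3.
Divide row 1 by 10/3; eliminate column q from the other rows.
z-row update in column s_2: 7/3 − (-20/3)·(-1/5) = 1.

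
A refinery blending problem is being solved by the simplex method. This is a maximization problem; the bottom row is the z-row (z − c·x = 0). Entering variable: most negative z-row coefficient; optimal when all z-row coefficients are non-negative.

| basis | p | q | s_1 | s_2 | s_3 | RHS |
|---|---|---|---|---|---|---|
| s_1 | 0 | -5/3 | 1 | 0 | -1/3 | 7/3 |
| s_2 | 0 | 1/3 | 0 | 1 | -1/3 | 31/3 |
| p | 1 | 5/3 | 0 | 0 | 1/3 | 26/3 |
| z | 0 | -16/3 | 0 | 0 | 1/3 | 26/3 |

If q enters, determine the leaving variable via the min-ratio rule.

p

Column q entries and ratios — s_1: -5/3 ≤ 0, skip; s_2: (31/3)/(1/3) = 31; p: (26/3)/(5/3) = 26/5.
Smallest ratio is 26/5 in the row of p, so p leaves.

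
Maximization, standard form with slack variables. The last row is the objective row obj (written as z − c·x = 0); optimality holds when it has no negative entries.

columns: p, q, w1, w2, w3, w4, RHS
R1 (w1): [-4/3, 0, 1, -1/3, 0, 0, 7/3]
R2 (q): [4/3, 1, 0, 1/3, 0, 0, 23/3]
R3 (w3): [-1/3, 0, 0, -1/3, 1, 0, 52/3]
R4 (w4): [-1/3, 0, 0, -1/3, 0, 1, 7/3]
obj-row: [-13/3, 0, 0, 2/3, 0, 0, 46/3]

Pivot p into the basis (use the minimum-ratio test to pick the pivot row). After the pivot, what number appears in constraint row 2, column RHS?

Ratio test on column p — row 1: entry -4/3 ≤ 0; row 2: (23/3)/(4/3) = 23/4; row 3: entry -1/3 ≤ 0; row 4: entry -1/3 ≤ 0. Minimum is 23/4 at row 2 (q leaves); pivot element 4/3.
Divide row 2 by 4/3; eliminate column p from the other rows.
In the new row 2, the RHS entry is the old entry divided by the pivot: (23/3)/(4/3) = 23/4.

23/4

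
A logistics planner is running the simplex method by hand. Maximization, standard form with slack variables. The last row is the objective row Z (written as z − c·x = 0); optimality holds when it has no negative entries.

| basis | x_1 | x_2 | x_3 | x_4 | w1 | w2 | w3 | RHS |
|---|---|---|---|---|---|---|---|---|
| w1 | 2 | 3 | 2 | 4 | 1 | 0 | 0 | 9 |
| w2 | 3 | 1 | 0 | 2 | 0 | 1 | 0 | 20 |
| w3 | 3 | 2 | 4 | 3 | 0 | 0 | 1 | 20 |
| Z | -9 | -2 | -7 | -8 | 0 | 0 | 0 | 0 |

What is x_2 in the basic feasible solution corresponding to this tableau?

0

x_2 is not in the basis, so in the current basic feasible solution x_2 = 0.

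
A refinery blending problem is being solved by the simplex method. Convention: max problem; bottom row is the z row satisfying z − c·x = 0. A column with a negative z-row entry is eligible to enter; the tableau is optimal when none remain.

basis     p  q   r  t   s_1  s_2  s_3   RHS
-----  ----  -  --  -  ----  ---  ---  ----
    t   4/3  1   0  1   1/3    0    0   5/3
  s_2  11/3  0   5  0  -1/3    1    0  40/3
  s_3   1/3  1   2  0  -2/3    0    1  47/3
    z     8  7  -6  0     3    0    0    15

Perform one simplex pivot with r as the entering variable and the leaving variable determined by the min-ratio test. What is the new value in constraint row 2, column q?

0

Ratio test on column r — row 1: entry 0 ≤ 0; row 2: (40/3)/5 = 8/3; row 3: (47/3)/2 = 47/6. Minimum is 8/3 at row 2 (s_2 leaves); pivot element 5.
Divide row 2 by 5; eliminate column r from the other rows.
In the new row 2, the q entry is the old entry divided by the pivot: 0/5 = 0.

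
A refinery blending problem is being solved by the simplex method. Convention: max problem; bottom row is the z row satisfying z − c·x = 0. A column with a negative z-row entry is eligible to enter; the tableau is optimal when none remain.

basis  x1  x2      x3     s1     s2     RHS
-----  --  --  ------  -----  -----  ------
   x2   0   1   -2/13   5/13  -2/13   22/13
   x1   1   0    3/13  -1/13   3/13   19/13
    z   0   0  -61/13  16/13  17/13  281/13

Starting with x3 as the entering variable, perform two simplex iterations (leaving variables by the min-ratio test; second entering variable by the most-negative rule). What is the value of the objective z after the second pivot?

Ratio test on column x3 — row 1: entry -2/13 ≤ 0; row 2: (19/13)/(3/13) = 19/3. Minimum is 19/3 at row 2 (x1 leaves); pivot element 3/13.
Pivot on row 2; the z-row RHS becomes 281/13 − (-61/13)·(19/3) = 154/3.
Next entering variable (most negative z-row entry -1/3): s1.
Ratio test on column s1 — row 1: (8/3)/(1/3) = 8; row 2: entry -1/3 ≤ 0. Minimum is 8 at row 1 (x2 leaves); pivot element 1/3.
After the second pivot the z-row RHS is 154/3 − (-1/3)·8 = 54.

54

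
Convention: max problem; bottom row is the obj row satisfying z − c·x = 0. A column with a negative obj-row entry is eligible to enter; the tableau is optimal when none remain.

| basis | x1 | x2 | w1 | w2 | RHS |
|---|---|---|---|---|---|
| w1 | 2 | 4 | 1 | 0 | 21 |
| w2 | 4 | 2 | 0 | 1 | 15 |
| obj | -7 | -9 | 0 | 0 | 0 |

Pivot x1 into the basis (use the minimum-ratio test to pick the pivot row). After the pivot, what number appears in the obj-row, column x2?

-11/2

Ratio test on column x1 — row 1: 21/2 = 21/2; row 2: 15/4 = 15/4. Minimum is 15/4 at row 2 (w2 leaves); pivot element 4.
Divide row 2 by 4; eliminate column x1 from the other rows.
obj-row update in column x2: -9 − (-7)·(1/2) = -11/2.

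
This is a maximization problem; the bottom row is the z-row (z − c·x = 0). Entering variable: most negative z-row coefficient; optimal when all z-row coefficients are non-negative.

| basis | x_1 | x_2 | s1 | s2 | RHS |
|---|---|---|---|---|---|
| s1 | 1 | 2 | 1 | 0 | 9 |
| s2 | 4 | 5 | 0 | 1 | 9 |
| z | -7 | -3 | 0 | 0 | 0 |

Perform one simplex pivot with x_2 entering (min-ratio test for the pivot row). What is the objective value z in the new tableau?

Ratio test on column x_2 — row 1: 9/2 = 9/2; row 2: 9/5 = 9/5. Minimum is 9/5 at row 2 (s2 leaves); pivot element 5.
Pivot on row 2; the z-row RHS becomes 0 − (-3)·(9/5) = 27/5.

27/5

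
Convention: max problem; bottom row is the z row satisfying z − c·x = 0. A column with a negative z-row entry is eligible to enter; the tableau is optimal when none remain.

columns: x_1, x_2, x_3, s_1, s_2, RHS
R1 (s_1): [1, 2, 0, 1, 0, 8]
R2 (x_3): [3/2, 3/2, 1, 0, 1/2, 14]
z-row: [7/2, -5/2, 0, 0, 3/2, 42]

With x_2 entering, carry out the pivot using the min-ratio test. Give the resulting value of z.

52

Ratio test on column x_2 — row 1: 8/2 = 4; row 2: 14/(3/2) = 28/3. Minimum is 4 at row 1 (s_1 leaves); pivot element 2.
Pivot on row 1; the z-row RHS becomes 42 − (-5/2)·4 = 52.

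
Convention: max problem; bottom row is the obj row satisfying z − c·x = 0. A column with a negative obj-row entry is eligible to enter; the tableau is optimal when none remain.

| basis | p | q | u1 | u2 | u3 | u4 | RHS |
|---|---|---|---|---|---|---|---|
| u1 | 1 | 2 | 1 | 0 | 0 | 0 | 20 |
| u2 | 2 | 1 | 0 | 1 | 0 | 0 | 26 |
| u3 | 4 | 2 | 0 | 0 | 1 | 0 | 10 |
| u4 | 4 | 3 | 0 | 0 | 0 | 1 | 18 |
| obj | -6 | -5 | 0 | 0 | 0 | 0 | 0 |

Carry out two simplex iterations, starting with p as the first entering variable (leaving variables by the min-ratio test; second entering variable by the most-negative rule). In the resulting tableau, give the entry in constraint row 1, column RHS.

10

Ratio test on column p — row 1: 20/1 = 20; row 2: 26/2 = 13; row 3: 10/4 = 5/2; row 4: 18/4 = 9/2. Minimum is 5/2 at row 3 (u3 leaves); pivot element 4.
Divide row 3 by 4; eliminate column p from the other rows.
Second iteration: most negative obj-row entry is -2 in column q, so q enters.
Ratio test on column q — row 1: (35/2)/(3/2) = 35/3; row 2: entry 0 ≤ 0; row 3: (5/2)/(1/2) = 5; row 4: 8/1 = 8. Minimum is 5 at row 3 (p leaves); pivot element 1/2.
Divide row 3 by 1/2; eliminate column q from the other rows.
After both pivots, the entry at constraint row 1, column RHS is 10.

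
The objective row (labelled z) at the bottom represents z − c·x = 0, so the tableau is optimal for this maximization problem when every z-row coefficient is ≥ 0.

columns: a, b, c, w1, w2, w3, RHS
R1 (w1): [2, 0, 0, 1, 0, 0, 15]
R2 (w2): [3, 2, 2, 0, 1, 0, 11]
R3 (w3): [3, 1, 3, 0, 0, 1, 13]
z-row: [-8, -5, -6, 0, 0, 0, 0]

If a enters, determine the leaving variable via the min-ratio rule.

w2

Column a entries and ratios — w1: 15/2 = 15/2; w2: 11/3 = 11/3; w3: 13/3 = 13/3.
Smallest ratio is 11/3 in the row of w2, so w2 leaves.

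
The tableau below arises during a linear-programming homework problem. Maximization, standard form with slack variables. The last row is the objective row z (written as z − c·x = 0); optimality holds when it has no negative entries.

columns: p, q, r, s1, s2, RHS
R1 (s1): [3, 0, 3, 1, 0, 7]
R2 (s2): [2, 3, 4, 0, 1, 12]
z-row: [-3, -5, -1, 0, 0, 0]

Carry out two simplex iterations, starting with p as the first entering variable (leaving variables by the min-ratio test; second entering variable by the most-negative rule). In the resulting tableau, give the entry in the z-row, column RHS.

Ratio test on column p — row 1: 7/3 = 7/3; row 2: 12/2 = 6. Minimum is 7/3 at row 1 (s1 leaves); pivot element 3.
Divide row 1 by 3; eliminate column p from the other rows.
Second iteration: most negative z-row entry is -5 in column q, so q enters.
Ratio test on column q — row 1: entry 0 ≤ 0; row 2: (22/3)/3 = 22/9. Minimum is 22/9 at row 2 (s2 leaves); pivot element 3.
Divide row 2 by 3; eliminate column q from the other rows.
After both pivots, the entry at the z-row, column RHS is 173/9.

173/9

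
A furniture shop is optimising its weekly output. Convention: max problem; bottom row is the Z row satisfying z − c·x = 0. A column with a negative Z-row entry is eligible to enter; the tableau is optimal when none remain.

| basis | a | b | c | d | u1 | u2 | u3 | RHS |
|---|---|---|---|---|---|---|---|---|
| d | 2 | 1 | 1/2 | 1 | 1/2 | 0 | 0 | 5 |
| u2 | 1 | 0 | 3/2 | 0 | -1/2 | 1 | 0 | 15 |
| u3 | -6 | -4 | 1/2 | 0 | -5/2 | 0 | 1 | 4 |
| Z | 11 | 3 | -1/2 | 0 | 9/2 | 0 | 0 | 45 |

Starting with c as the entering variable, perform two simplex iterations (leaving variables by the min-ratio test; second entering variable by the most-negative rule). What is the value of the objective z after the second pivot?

Ratio test on column c — row 1: 5/(1/2) = 10; row 2: 15/(3/2) = 10; row 3: 4/(1/2) = 8. Minimum is 8 at row 3 (u3 leaves); pivot element 1/2.
Pivot on row 3; the Z-row RHS becomes 45 − (-1/2)·8 = 49.
Next entering variable (most negative Z-row entry -1): b.
Ratio test on column b — row 1: 1/5 = 1/5; row 2: 3/12 = 1/4; row 3: entry -8 ≤ 0. Minimum is 1/5 at row 1 (d leaves); pivot element 5.
After the second pivot the Z-row RHS is 49 − (-1)·(1/5) = 246/5.

246/5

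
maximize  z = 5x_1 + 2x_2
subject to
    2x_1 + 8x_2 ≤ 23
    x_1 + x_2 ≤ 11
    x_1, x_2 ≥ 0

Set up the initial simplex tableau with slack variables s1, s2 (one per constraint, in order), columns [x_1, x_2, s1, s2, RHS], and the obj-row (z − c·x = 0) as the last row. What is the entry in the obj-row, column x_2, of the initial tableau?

The obj-row carries the negated objective coefficients: the x_2 entry is -2.

-2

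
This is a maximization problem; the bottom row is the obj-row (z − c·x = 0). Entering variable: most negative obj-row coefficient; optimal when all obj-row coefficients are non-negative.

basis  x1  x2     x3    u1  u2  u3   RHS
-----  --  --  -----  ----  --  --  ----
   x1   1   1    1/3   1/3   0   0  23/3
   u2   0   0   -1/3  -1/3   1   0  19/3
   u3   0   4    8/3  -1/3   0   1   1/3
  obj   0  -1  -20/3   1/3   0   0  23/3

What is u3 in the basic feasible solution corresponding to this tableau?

1/3

u3 is basic (row 3); its value is the RHS of that row, 1/3.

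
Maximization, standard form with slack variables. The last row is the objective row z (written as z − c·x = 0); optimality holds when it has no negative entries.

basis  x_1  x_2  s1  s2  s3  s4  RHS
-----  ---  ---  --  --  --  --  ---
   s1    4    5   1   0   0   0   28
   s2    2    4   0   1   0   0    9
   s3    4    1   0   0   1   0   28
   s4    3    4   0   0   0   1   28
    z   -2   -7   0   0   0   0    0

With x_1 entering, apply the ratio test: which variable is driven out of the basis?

s2

Column x_1 entries and ratios — s1: 28/4 = 7; s2: 9/2 = 9/2; s3: 28/4 = 7; s4: 28/3 = 28/3.
Smallest ratio is 9/2 in the row of s2, so s2 leaves.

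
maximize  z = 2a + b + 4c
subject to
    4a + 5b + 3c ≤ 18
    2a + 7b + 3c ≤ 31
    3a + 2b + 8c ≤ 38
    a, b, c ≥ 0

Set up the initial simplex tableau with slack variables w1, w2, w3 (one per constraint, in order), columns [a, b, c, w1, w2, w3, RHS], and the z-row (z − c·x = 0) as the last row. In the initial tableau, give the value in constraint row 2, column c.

Constraint 2 has coefficient 3 on c.

3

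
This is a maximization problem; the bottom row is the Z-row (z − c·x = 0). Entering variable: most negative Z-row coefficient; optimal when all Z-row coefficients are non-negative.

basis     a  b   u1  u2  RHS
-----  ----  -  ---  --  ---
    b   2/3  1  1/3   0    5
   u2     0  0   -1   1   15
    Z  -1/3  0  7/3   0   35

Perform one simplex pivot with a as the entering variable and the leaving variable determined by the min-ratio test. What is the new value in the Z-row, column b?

1/2

Ratio test on column a — row 1: 5/(2/3) = 15/2; row 2: entry 0 ≤ 0. Minimum is 15/2 at row 1 (b leaves); pivot element 2/3.
Divide row 1 by 2/3; eliminate column a from the other rows.
Z-row update in column b: 0 − (-1/3)·(3/2) = 1/2.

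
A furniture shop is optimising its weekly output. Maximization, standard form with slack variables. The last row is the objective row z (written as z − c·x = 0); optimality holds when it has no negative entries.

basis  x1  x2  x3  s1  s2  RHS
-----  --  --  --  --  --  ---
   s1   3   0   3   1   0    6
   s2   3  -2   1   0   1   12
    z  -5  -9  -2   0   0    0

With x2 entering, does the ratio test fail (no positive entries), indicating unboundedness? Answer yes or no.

Every constraint-row entry in column x2 is ≤ 0, so increasing x2 is unbounded.

yes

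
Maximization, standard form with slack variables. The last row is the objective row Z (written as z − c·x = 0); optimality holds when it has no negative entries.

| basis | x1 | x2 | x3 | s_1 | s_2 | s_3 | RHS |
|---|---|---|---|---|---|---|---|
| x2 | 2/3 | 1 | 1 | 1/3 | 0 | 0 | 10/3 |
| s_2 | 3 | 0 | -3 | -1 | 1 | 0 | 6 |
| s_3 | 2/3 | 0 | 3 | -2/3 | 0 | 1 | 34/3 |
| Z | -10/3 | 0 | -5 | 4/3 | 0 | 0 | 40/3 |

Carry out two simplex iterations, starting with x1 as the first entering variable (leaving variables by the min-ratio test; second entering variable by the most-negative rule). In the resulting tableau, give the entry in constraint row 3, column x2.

-11/5

Ratio test on column x1 — row 1: (10/3)/(2/3) = 5; row 2: 6/3 = 2; row 3: (34/3)/(2/3) = 17. Minimum is 2 at row 2 (s_2 leaves); pivot element 3.
Divide row 2 by 3; eliminate column x1 from the other rows.
Second iteration: most negative Z-row entry is -25/3 in column x3, so x3 enters.
Ratio test on column x3 — row 1: 2/(5/3) = 6/5; row 2: entry -1 ≤ 0; row 3: 10/(11/3) = 30/11. Minimum is 6/5 at row 1 (x2 leaves); pivot element 5/3.
Divide row 1 by 5/3; eliminate column x3 from the other rows.
After both pivots, the entry at constraint row 3, column x2 is -11/5.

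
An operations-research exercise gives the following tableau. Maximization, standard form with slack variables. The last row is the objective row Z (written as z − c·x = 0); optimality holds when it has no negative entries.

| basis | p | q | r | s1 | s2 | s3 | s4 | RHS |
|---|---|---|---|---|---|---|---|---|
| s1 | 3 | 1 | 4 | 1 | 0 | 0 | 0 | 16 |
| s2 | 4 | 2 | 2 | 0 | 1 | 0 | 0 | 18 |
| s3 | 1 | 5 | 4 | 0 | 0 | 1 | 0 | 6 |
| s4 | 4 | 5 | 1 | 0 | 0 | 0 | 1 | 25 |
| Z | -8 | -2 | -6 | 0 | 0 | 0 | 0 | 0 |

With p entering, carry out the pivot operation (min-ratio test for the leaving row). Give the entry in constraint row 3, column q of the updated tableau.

Ratio test on column p — row 1: 16/3 = 16/3; row 2: 18/4 = 9/2; row 3: 6/1 = 6; row 4: 25/4 = 25/4. Minimum is 9/2 at row 2 (s2 leaves); pivot element 4.
Divide row 2 by 4; eliminate column p from the other rows.
Row 3 update in column q: 5 − 1·(1/2) = 9/2.

9/2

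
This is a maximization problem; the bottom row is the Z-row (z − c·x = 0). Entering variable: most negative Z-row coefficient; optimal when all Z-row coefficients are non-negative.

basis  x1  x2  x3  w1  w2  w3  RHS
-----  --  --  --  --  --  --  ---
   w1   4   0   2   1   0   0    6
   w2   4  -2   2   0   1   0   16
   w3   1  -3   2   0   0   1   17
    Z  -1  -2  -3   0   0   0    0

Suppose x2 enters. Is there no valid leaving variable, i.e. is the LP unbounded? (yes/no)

yes

Every constraint-row entry in column x2 is ≤ 0, so increasing x2 is unbounded.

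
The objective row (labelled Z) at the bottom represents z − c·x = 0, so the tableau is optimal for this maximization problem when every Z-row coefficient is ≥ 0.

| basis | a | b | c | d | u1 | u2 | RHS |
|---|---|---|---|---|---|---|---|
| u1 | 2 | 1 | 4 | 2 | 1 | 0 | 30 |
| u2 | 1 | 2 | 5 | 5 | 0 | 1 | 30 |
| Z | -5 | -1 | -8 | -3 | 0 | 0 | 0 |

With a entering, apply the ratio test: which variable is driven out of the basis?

u1

Column a entries and ratios — u1: 30/2 = 15; u2: 30/1 = 30.
Smallest ratio is 15 in the row of u1, so u1 leaves.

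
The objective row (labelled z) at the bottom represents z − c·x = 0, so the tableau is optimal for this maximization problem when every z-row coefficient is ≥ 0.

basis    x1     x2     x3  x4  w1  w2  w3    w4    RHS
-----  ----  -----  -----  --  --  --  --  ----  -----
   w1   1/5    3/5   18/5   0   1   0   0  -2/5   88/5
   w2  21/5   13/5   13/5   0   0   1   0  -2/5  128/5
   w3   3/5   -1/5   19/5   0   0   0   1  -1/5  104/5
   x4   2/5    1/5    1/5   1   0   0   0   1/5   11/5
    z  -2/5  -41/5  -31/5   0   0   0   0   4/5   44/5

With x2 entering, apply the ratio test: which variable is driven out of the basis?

w2

Column x2 entries and ratios — w1: (88/5)/(3/5) = 88/3; w2: (128/5)/(13/5) = 128/13; w3: -1/5 ≤ 0, skip; x4: (11/5)/(1/5) = 11.
Smallest ratio is 128/13 in the row of w2, so w2 leaves.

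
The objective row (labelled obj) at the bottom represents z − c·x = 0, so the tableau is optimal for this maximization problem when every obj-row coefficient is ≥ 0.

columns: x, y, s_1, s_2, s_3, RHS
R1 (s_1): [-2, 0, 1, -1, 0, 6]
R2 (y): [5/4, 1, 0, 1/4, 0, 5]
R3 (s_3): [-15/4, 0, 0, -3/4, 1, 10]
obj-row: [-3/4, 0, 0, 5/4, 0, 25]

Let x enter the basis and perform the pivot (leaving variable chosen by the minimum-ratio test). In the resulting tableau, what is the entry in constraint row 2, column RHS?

4

Ratio test on column x — row 1: entry -2 ≤ 0; row 2: 5/(5/4) = 4; row 3: entry -15/4 ≤ 0. Minimum is 4 at row 2 (y leaves); pivot element 5/4.
Divide row 2 by 5/4; eliminate column x from the other rows.
In the new row 2, the RHS entry is the old entry divided by the pivot: 5/(5/4) = 4.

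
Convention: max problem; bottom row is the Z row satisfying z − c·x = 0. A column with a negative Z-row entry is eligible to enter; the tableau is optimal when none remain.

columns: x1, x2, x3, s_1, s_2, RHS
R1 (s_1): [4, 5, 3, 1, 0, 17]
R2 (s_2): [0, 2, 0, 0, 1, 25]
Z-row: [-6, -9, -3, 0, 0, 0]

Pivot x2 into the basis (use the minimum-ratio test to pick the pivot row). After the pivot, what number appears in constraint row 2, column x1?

Ratio test on column x2 — row 1: 17/5 = 17/5; row 2: 25/2 = 25/2. Minimum is 17/5 at row 1 (s_1 leaves); pivot element 5.
Divide row 1 by 5; eliminate column x2 from the other rows.
Row 2 update in column x1: 0 − 2·(4/5) = -8/5.

-8/5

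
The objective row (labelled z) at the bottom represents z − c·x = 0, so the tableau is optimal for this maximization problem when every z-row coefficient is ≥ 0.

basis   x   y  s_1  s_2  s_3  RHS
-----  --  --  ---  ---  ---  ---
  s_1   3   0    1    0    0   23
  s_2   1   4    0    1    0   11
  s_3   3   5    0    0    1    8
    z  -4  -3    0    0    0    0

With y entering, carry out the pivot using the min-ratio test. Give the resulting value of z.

24/5

Ratio test on column y — row 1: entry 0 ≤ 0; row 2: 11/4 = 11/4; row 3: 8/5 = 8/5. Minimum is 8/5 at row 3 (s_3 leaves); pivot element 5.
Pivot on row 3; the z-row RHS becomes 0 − (-3)·(8/5) = 24/5.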